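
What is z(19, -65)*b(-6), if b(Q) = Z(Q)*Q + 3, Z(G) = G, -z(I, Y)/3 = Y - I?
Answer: 9828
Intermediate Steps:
z(I, Y) = -3*Y + 3*I (z(I, Y) = -3*(Y - I) = -3*Y + 3*I)
b(Q) = 3 + Q² (b(Q) = Q*Q + 3 = Q² + 3 = 3 + Q²)
z(19, -65)*b(-6) = (-3*(-65) + 3*19)*(3 + (-6)²) = (195 + 57)*(3 + 36) = 252*39 = 9828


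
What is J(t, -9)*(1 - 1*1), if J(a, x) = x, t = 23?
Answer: 0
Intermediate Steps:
J(t, -9)*(1 - 1*1) = -9*(1 - 1*1) = -9*(1 - 1) = -9*0 = 0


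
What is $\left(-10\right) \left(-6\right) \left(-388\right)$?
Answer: $-23280$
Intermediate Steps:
$\left(-10\right) \left(-6\right) \left(-388\right) = 60 \left(-388\right) = -23280$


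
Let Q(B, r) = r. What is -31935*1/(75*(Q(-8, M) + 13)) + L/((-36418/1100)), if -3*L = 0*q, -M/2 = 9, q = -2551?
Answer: 2129/25 ≈ 85.160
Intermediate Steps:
M = -18 (M = -2*9 = -18)
L = 0 (L = -0*(-2551) = -1/3*0 = 0)
-31935*1/(75*(Q(-8, M) + 13)) + L/((-36418/1100)) = -31935*1/(75*(-18 + 13)) + 0/((-36418/1100)) = -31935/(75*(-5)) + 0/((-36418*1/1100)) = -31935/(-375) + 0/(-18209/550) = -31935*(-1/375) + 0*(-550/18209) = 2129/25 + 0 = 2129/25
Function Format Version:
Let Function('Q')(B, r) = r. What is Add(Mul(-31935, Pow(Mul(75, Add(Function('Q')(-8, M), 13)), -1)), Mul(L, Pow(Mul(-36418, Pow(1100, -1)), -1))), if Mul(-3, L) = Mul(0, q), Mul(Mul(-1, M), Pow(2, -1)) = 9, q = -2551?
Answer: Rational(2129, 25) ≈ 85.160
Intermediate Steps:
M = -18 (M = Mul(-2, 9) = -18)
L = 0 (L = Mul(Rational(-1, 3), Mul(0, -2551)) = Mul(Rational(-1, 3), 0) = 0)
Add(Mul(-31935, Pow(Mul(75, Add(Function('Q')(-8, M), 13)), -1)), Mul(L, Pow(Mul(-36418, Pow(1100, -1)), -1))) = Add(Mul(-31935, Pow(Mul(75, Add(-18, 13)), -1)), Mul(0, Pow(Mul(-36418, Pow(1100, -1)), -1))) = Add(Mul(-31935, Pow(Mul(75, -5), -1)), Mul(0, Pow(Mul(-36418, Rational(1, 1100)), -1))) = Add(Mul(-31935, Pow(-375, -1)), Mul(0, Pow(Rational(-18209, 550), -1))) = Add(Mul(-31935, Rational(-1, 375)), Mul(0, Rational(-550, 18209))) = Add(Rational(2129, 25), 0) = Rational(2129, 25)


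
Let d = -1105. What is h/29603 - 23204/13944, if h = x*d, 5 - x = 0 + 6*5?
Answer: -10775179/14742294 ≈ -0.73090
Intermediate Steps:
x = -25 (x = 5 - (0 + 6*5) = 5 - (0 + 30) = 5 - 1*30 = 5 - 30 = -25)
h = 27625 (h = -25*(-1105) = 27625)
h/29603 - 23204/13944 = 27625/29603 - 23204/13944 = 27625*(1/29603) - 23204*1/13944 = 27625/29603 - 5801/3486 = -10775179/14742294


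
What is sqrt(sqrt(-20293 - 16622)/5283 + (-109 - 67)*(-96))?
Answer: sqrt(52396540416 + 587*I*sqrt(36915))/1761 ≈ 129.98 + 0.00013989*I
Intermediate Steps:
sqrt(sqrt(-20293 - 16622)/5283 + (-109 - 67)*(-96)) = sqrt(sqrt(-36915)*(1/5283) - 176*(-96)) = sqrt((I*sqrt(36915))*(1/5283) + 16896) = sqrt(I*sqrt(36915)/5283 + 16896) = sqrt(16896 + I*sqrt(36915)/5283)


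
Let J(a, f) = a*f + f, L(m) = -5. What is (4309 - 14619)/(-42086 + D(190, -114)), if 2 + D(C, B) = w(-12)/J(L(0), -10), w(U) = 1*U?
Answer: 103100/420883 ≈ 0.24496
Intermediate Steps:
J(a, f) = f + a*f
w(U) = U
D(C, B) = -23/10 (D(C, B) = -2 - 12*(-1/(10*(1 - 5))) = -2 - 12/((-10*(-4))) = -2 - 12/40 = -2 - 12*1/40 = -2 - 3/10 = -23/10)
(4309 - 14619)/(-42086 + D(190, -114)) = (4309 - 14619)/(-42086 - 23/10) = -10310/(-420883/10) = -10310*(-10/420883) = 103100/420883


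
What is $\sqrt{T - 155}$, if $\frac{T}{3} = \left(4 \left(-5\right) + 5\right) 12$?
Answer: $i \sqrt{695} \approx 26.363 i$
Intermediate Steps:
$T = -540$ ($T = 3 \left(4 \left(-5\right) + 5\right) 12 = 3 \left(-20 + 5\right) 12 = 3 \left(\left(-15\right) 12\right) = 3 \left(-180\right) = -540$)
$\sqrt{T - 155} = \sqrt{-540 - 155} = \sqrt{-695} = i \sqrt{695}$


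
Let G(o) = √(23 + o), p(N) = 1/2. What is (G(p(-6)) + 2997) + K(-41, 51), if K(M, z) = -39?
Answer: 2958 + √94/2 ≈ 2962.8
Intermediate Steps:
p(N) = ½
(G(p(-6)) + 2997) + K(-41, 51) = (√(23 + ½) + 2997) - 39 = (√(47/2) + 2997) - 39 = (√94/2 + 2997) - 39 = (2997 + √94/2) - 39 = 2958 + √94/2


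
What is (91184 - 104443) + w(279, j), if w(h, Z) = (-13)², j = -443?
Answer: -13090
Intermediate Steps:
w(h, Z) = 169
(91184 - 104443) + w(279, j) = (91184 - 104443) + 169 = -13259 + 169 = -13090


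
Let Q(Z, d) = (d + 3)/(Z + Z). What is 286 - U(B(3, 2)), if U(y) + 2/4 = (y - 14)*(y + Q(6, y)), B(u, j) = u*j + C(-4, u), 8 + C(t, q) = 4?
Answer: 631/2 ≈ 315.50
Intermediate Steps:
C(t, q) = -4 (C(t, q) = -8 + 4 = -4)
B(u, j) = -4 + j*u (B(u, j) = u*j - 4 = j*u - 4 = -4 + j*u)
Q(Z, d) = (3 + d)/(2*Z) (Q(Z, d) = (3 + d)/((2*Z)) = (3 + d)*(1/(2*Z)) = (3 + d)/(2*Z))
U(y) = -1/2 + (-14 + y)*(1/4 + 13*y/12) (U(y) = -1/2 + (y - 14)*(y + (1/2)*(3 + y)/6) = -1/2 + (-14 + y)*(y + (1/2)*(1/6)*(3 + y)) = -1/2 + (-14 + y)*(y + (1/4 + y/12)) = -1/2 + (-14 + y)*(1/4 + 13*y/12))
286 - U(B(3, 2)) = 286 - (-4 - 179*(-4 + 2*3)/12 + 13*(-4 + 2*3)**2/12) = 286 - (-4 - 179*(-4 + 6)/12 + 13*(-4 + 6)**2/12) = 286 - (-4 - 179/12*2 + (13/12)*2**2) = 286 - (-4 - 179/6 + (13/12)*4) = 286 - (-4 - 179/6 + 13/3) = 286 - 1*(-59/2) = 286 + 59/2 = 631/2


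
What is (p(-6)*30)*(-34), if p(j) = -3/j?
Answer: -510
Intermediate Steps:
(p(-6)*30)*(-34) = (-3/(-6)*30)*(-34) = (-3*(-1/6)*30)*(-34) = ((1/2)*30)*(-34) = 15*(-34) = -510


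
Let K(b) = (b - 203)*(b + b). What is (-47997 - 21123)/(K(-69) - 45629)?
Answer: 69120/8093 ≈ 8.5407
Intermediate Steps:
K(b) = 2*b*(-203 + b) (K(b) = (-203 + b)*(2*b) = 2*b*(-203 + b))
(-47997 - 21123)/(K(-69) - 45629) = (-47997 - 21123)/(2*(-69)*(-203 - 69) - 45629) = -69120/(2*(-69)*(-272) - 45629) = -69120/(37536 - 45629) = -69120/(-8093) = -69120*(-1/8093) = 69120/8093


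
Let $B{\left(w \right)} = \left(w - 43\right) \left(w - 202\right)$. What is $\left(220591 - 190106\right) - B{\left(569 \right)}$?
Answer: $-162557$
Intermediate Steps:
$B{\left(w \right)} = \left(-202 + w\right) \left(-43 + w\right)$ ($B{\left(w \right)} = \left(-43 + w\right) \left(-202 + w\right) = \left(-202 + w\right) \left(-43 + w\right)$)
$\left(220591 - 190106\right) - B{\left(569 \right)} = \left(220591 - 190106\right) - \left(8686 + 569^{2} - 139405\right) = 30485 - \left(8686 + 323761 - 139405\right) = 30485 - 193042 = -162557$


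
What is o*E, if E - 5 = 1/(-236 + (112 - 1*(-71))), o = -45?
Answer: -11880/53 ≈ -224.15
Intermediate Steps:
E = 264/53 (E = 5 + 1/(-236 + (112 - 1*(-71))) = 5 + 1/(-236 + (112 + 71)) = 5 + 1/(-236 + 183) = 5 + 1/(-53) = 5 - 1/53 = 264/53 ≈ 4.9811)
o*E = -45*264/53 = -11880/53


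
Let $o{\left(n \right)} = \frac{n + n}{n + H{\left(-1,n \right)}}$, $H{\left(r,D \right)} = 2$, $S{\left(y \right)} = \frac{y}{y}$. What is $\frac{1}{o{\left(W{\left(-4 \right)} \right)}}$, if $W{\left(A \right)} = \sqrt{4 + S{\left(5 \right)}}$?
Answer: $\frac{1}{2} + \frac{\sqrt{5}}{5} \approx 0.94721$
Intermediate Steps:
$S{\left(y \right)} = 1$
$W{\left(A \right)} = \sqrt{5}$ ($W{\left(A \right)} = \sqrt{4 + 1} = \sqrt{5}$)
$o{\left(n \right)} = \frac{2 n}{2 + n}$ ($o{\left(n \right)} = \frac{n + n}{n + 2} = \frac{2 n}{2 + n}$)
$\frac{1}{o{\left(W{\left(-4 \right)} \right)}} = \frac{1}{2 \sqrt{5} \frac{1}{2 + \sqrt{5}}} = \frac{\sqrt{5} \left(2 + \sqrt{5}\right)}{10}$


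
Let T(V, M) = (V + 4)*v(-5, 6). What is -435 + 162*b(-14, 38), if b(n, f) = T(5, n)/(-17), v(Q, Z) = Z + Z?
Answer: -24891/17 ≈ -1464.2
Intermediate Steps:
v(Q, Z) = 2*Z
T(V, M) = 48 + 12*V (T(V, M) = (V + 4)*(2*6) = (4 + V)*12 = 48 + 12*V)
b(n, f) = -108/17 (b(n, f) = (48 + 12*5)/(-17) = (48 + 60)*(-1/17) = 108*(-1/17) = -108/17)
-435 + 162*b(-14, 38) = -435 + 162*(-108/17) = -435 - 17496/17 = -24891/17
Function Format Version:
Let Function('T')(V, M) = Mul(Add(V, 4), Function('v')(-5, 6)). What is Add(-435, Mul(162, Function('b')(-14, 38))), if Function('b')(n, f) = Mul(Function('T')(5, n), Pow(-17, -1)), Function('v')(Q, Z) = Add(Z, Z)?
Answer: Rational(-24891, 17) ≈ -1464.2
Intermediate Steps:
Function('v')(Q, Z) = Mul(2, Z)
Function('T')(V, M) = Add(48, Mul(12, V)) (Function('T')(V, M) = Mul(Add(V, 4), Mul(2, 6)) = Mul(Add(4, V), 12) = Add(48, Mul(12, V)))
Function('b')(n, f) = Rational(-108, 17) (Function('b')(n, f) = Mul(Add(48, Mul(12, 5)), Pow(-17, -1)) = Mul(Add(48, 60), Rational(-1, 17)) = Mul(108, Rational(-1, 17)) = Rational(-108, 17))
Add(-435, Mul(162, Function('b')(-14, 38))) = Add(-435, Mul(162, Rational(-108, 17))) = Add(-435, Rational(-17496, 17)) = Rational(-24891, 17)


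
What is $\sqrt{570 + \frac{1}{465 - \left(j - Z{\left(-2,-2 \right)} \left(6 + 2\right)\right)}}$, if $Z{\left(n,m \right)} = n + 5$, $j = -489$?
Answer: $\frac{\sqrt{545196858}}{978} \approx 23.875$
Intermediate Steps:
$Z{\left(n,m \right)} = 5 + n$
$\sqrt{570 + \frac{1}{465 - \left(j - Z{\left(-2,-2 \right)} \left(6 + 2\right)\right)}} = \sqrt{570 + \frac{1}{465 + \left(\left(5 - 2\right) \left(6 + 2\right) - -489\right)}} = \sqrt{570 + \frac{1}{465 + \left(3 \cdot 8 + 489\right)}} = \sqrt{570 + \frac{1}{465 + \left(24 + 489\right)}} = \sqrt{570 + \frac{1}{465 + 513}} = \sqrt{570 + \frac{1}{978}} = \sqrt{\frac{557461}{978}} = \frac{\sqrt{545196858}}{978}$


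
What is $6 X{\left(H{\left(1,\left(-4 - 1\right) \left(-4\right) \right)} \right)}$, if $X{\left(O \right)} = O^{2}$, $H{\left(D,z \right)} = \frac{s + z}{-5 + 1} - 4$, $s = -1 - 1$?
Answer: $\frac{867}{2} \approx 433.5$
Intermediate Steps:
$s = -2$
$H{\left(D,z \right)} = - \frac{7}{2} - \frac{z}{4}$ ($H{\left(D,z \right)} = \frac{-2 + z}{-5 + 1} - 4 = \frac{-2 + z}{-4} - 4 = \left(-2 + z\right) \left(- \frac{1}{4}\right) - 4 = \left(\frac{1}{2} - \frac{z}{4}\right) - 4 = - \frac{7}{2} - \frac{z}{4}$)
$6 X{\left(H{\left(1,\left(-4 - 1\right) \left(-4\right) \right)} \right)} = 6 \left(- \frac{7}{2} - \frac{\left(-4 - 1\right) \left(-4\right)}{4}\right)^{2} = 6 \left(- \frac{7}{2} - \frac{\left(-5\right) \left(-4\right)}{4}\right)^{2} = 6 \left(- \frac{7}{2} - 5\right)^{2} = 6 \left(- \frac{17}{2}\right)^{2} = 6 \cdot \frac{289}{4} = \frac{867}{2}$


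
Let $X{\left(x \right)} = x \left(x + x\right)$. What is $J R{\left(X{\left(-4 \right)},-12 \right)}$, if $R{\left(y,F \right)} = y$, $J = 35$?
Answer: $1120$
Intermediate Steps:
$X{\left(x \right)} = 2 x^{2}$ ($X{\left(x \right)} = x 2 x = 2 x^{2}$)
$J R{\left(X{\left(-4 \right)},-12 \right)} = 35 \cdot 2 \left(-4\right)^{2} = 35 \cdot 2 \cdot 16 = 35 \cdot 32 = 1120$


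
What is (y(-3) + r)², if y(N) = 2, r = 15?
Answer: 289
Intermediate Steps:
(y(-3) + r)² = (2 + 15)² = 17² = 289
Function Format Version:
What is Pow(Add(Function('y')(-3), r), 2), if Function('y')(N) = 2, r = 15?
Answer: 289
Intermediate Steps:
Pow(Add(Function('y')(-3), r), 2) = Pow(Add(2, 15), 2) = Pow(17, 2) = 289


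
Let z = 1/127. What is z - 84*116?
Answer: -1237487/127 ≈ -9744.0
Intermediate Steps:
z = 1/127 ≈ 0.0078740
z - 84*116 = 1/127 - 84*116 = 1/127 - 9744 = -1237487/127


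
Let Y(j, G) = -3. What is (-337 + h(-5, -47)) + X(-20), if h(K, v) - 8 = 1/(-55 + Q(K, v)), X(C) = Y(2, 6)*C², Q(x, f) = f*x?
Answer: -275219/180 ≈ -1529.0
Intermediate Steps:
X(C) = -3*C²
h(K, v) = 8 + 1/(-55 + K*v) (h(K, v) = 8 + 1/(-55 + v*K) = 8 + 1/(-55 + K*v))
(-337 + h(-5, -47)) + X(-20) = (-337 + (-439 + 8*(-5)*(-47))/(-55 - 5*(-47))) - 3*(-20)² = (-337 + (-439 + 1880)/(-55 + 235)) - 3*400 = (-337 + 1441/180) - 1200 = -59219/180 - 1200 = -275219/180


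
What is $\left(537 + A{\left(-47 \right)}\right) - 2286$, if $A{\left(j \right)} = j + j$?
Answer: $-1843$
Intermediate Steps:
$A{\left(j \right)} = 2 j$
$\left(537 + A{\left(-47 \right)}\right) - 2286 = \left(537 + 2 \left(-47\right)\right) - 2286 = \left(537 - 94\right) - 2286 = 443 - 2286 = -1843$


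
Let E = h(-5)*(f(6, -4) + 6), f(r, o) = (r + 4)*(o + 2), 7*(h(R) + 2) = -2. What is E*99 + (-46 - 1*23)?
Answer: 3099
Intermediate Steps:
h(R) = -16/7 (h(R) = -2 + (⅐)*(-2) = -2 - 2/7 = -16/7)
f(r, o) = (2 + o)*(4 + r) (f(r, o) = (4 + r)*(2 + o) = (2 + o)*(4 + r))
E = 32 (E = -16*((8 + 2*6 + 4*(-4) - 4*6) + 6)/7 = -16*((8 + 12 - 16 - 24) + 6)/7 = -16*(-20 + 6)/7 = -16/7*(-14) = 32)
E*99 + (-46 - 1*23) = 32*99 + (-46 - 1*23) = 3168 + (-46 - 23) = 3168 - 69 = 3099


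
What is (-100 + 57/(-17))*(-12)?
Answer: 21084/17 ≈ 1240.2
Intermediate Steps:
(-100 + 57/(-17))*(-12) = (-100 + 57*(-1/17))*(-12) = (-100 - 57/17)*(-12) = -1757/17*(-12) = 21084/17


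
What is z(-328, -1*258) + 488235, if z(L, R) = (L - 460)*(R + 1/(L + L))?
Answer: 113412593/164 ≈ 6.9154e+5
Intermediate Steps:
z(L, R) = (-460 + L)*(R + 1/(2*L))
z(-328, -1*258) + 488235 = (1/2 - (-460)*258 - 230/(-328) - (-328)*258) + 488235 = (1/2 - 460*(-258) - 230*(-1/328) - 328*(-258)) + 488235 = (1/2 + 118680 + 115/164 + 84624) + 488235 = 33342053/164 + 488235 = 113412593/164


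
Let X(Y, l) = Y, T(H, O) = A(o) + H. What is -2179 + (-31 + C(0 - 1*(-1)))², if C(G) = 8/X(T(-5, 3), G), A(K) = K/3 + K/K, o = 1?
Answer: -130434/121 ≈ -1078.0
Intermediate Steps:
A(K) = 1 + K/3 (A(K) = K*(⅓) + 1 = K/3 + 1 = 1 + K/3)
T(H, O) = 4/3 + H (T(H, O) = (1 + (⅓)*1) + H = (1 + ⅓) + H = 4/3 + H)
C(G) = -24/11 (C(G) = 8/(4/3 - 5) = 8/(-11/3) = 8*(-3/11) = -24/11)
-2179 + (-31 + C(0 - 1*(-1)))² = -2179 + (-31 - 24/11)² = -2179 + (-365/11)² = -2179 + 133225/121 = -130434/121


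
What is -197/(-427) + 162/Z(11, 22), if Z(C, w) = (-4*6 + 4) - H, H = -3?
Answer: -65825/7259 ≈ -9.0681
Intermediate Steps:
Z(C, w) = -17 (Z(C, w) = (-4*6 + 4) - 1*(-3) = (-24 + 4) + 3 = -20 + 3 = -17)
-197/(-427) + 162/Z(11, 22) = -197/(-427) + 162/(-17) = -197*(-1/427) + 162*(-1/17) = 197/427 - 162/17 = -65825/7259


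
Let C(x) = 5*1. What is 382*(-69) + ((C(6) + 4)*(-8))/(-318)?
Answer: -1396962/53 ≈ -26358.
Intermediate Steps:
C(x) = 5
382*(-69) + ((C(6) + 4)*(-8))/(-318) = 382*(-69) + ((5 + 4)*(-8))/(-318) = -26358 + (9*(-8))*(-1/318) = -26358 - 72*(-1/318) = -26358 + 12/53 = -1396962/53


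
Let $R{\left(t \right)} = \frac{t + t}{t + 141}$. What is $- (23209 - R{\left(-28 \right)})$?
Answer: $- \frac{2622673}{113} \approx -23210.0$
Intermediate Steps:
$R{\left(t \right)} = \frac{2 t}{141 + t}$
$- (23209 - R{\left(-28 \right)}) = - (23209 - 2 \left(-28\right) \frac{1}{141 - 28}) = - (23209 - 2 \left(-28\right) \frac{1}{113}) = - (23209 - - \frac{56}{113}) = - (23209 + \frac{56}{113}) = \left(-1\right) \frac{2622673}{113} = - \frac{2622673}{113}$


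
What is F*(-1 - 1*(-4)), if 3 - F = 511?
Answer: -1524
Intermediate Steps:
F = -508 (F = 3 - 1*511 = 3 - 511 = -508)
F*(-1 - 1*(-4)) = -508*(-1 - 1*(-4)) = -508*(-1 + 4) = -508*3 = -1524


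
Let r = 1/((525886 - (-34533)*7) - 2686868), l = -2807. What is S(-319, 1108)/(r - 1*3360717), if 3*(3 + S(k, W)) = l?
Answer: 61416032/219888390783 ≈ 0.00027931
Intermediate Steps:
S(k, W) = -2816/3 (S(k, W) = -3 + (⅓)*(-2807) = -3 - 2807/3 = -2816/3)
r = -1/1919251 (r = 1/((525886 - 1*(-241731)) - 2686868) = 1/((525886 + 241731) - 2686868) = 1/(767617 - 2686868) = 1/(-1919251) = -1/1919251 ≈ -5.2104e-7)
S(-319, 1108)/(r - 1*3360717) = -2816/(3*(-1/1919251 - 1*3360717)) = -2816/(3*(-1/1919251 - 3360717)) = -2816/(3*(-6450059462968/1919251)) = -2816/3*(-1919251/6450059462968) = 61416032/219888390783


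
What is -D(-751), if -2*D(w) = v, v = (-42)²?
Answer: 882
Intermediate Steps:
v = 1764
D(w) = -882 (D(w) = -½*1764 = -882)
-D(-751) = -1*(-882) = 882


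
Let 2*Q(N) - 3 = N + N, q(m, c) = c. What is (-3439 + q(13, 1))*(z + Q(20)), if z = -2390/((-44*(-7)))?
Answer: -3637404/77 ≈ -47239.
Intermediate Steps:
Q(N) = 3/2 + N (Q(N) = 3/2 + (N + N)/2 = 3/2 + (2*N)/2 = 3/2 + N)
z = -1195/154 (z = -2390/308 = -2390*1/308 = -1195/154 ≈ -7.7597)
(-3439 + q(13, 1))*(z + Q(20)) = (-3439 + 1)*(-1195/154 + (3/2 + 20)) = -3438*(-1195/154 + 43/2) = -3438*1058/77 = -3637404/77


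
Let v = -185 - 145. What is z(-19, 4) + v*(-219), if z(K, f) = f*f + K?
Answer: 72267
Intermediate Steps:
v = -330
z(K, f) = K + f² (z(K, f) = f² + K = K + f²)
z(-19, 4) + v*(-219) = (-19 + 4²) - 330*(-219) = (-19 + 16) + 72270 = -3 + 72270 = 72267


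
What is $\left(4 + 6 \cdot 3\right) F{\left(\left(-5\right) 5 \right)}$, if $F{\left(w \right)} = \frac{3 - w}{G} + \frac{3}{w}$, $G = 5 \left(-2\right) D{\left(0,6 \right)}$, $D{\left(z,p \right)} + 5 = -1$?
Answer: $\frac{572}{75} \approx 7.6267$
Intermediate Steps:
$D{\left(z,p \right)} = -6$ ($D{\left(z,p \right)} = -5 - 1 = -6$)
$G = 60$ ($G = 5 \left(-2\right) \left(-6\right) = \left(-10\right) \left(-6\right) = 60$)
$F{\left(w \right)} = \frac{1}{20} + \frac{3}{w} - \frac{w}{60}$ ($F{\left(w \right)} = \frac{3 - w}{60} + \frac{3}{w} = \left(3 - w\right) \frac{1}{60} + \frac{3}{w} = \left(\frac{1}{20} - \frac{w}{60}\right) + \frac{3}{w} = \frac{1}{20} + \frac{3}{w} - \frac{w}{60}$)
$\left(4 + 6 \cdot 3\right) F{\left(\left(-5\right) 5 \right)} = \left(4 + 6 \cdot 3\right) \frac{180 + \left(-5\right) 5 \left(3 - \left(-5\right) 5\right)}{60 \left(\left(-5\right) 5\right)} = \left(4 + 18\right) \frac{180 - 25 \left(3 - -25\right)}{60 \left(-25\right)} = 22 \cdot \frac{1}{60} \left(- \frac{1}{25}\right) \left(180 - 25 \left(3 + 25\right)\right) = 22 \cdot \frac{1}{60} \left(- \frac{1}{25}\right) \left(180 - 700\right) = 22 \cdot \frac{1}{60} \left(- \frac{1}{25}\right) \left(-520\right) = 22 \cdot \frac{26}{75} = \frac{572}{75}$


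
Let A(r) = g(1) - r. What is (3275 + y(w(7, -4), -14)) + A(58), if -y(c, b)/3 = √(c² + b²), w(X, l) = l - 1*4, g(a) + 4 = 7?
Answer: 3220 - 6*√65 ≈ 3171.6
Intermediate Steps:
g(a) = 3 (g(a) = -4 + 7 = 3)
w(X, l) = -4 + l (w(X, l) = l - 4 = -4 + l)
A(r) = 3 - r
y(c, b) = -3*√(b² + c²) (y(c, b) = -3*√(c² + b²) = -3*√(b² + c²))
(3275 + y(w(7, -4), -14)) + A(58) = (3275 - 3*√((-14)² + (-4 - 4)²)) + (3 - 1*58) = (3275 - 3*√(196 + (-8)²)) + (3 - 58) = (3275 - 3*√(196 + 64)) - 55 = (3275 - 6*√65) - 55 = 3220 - 6*√65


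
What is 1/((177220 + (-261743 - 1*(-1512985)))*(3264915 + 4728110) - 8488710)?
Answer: 1/11417723988840 ≈ 8.7583e-14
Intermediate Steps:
1/((177220 + (-261743 - 1*(-1512985)))*(3264915 + 4728110) - 8488710) = 1/((177220 + (-261743 + 1512985))*7993025 - 8488710) = 1/((177220 + 1251242)*7993025 - 8488710) = 1/(1428462*7993025 - 8488710) = 1/(11417732477550 - 8488710) = 1/11417723988840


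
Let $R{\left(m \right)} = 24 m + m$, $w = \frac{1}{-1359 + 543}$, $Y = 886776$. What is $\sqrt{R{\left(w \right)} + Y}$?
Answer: $\frac{\sqrt{36904068741}}{204} \approx 941.69$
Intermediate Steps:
$w = - \frac{1}{816}$ ($w = \frac{1}{-816} = - \frac{1}{816} \approx -0.0012255$)
$R{\left(m \right)} = 25 m$
$\sqrt{R{\left(w \right)} + Y} = \sqrt{25 \left(- \frac{1}{816}\right) + 886776} = \sqrt{- \frac{25}{816} + 886776} = \sqrt{\frac{723609191}{816}} = \frac{\sqrt{36904068741}}{204}$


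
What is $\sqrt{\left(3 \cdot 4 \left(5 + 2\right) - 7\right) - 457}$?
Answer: $2 i \sqrt{95} \approx 19.494 i$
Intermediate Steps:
$\sqrt{\left(3 \cdot 4 \left(5 + 2\right) - 7\right) - 457} = \sqrt{\left(3 \cdot 4 \cdot 7 - 7\right) - 457} = \sqrt{\left(3 \cdot 28 - 7\right) - 457} = \sqrt{\left(84 - 7\right) - 457} = \sqrt{77 - 457} = \sqrt{-380} = 2 i \sqrt{95}$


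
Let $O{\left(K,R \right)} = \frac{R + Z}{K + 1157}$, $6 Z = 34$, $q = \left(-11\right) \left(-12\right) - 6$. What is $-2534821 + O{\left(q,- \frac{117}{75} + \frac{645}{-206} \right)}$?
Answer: $- \frac{50246109034277}{19822350} \approx -2.5348 \cdot 10^{6}$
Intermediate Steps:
$q = 126$ ($q = 132 - 6 = 126$)
$Z = \frac{17}{3}$ ($Z = \frac{1}{6} \cdot 34 = \frac{17}{3} \approx 5.6667$)
$O{\left(K,R \right)} = \frac{\frac{17}{3} + R}{1157 + K}$ ($O{\left(K,R \right)} = \frac{R + \frac{17}{3}}{K + 1157} = \frac{\frac{17}{3} + R}{1157 + K}$)
$-2534821 + O{\left(q,- \frac{117}{75} + \frac{645}{-206} \right)} = -2534821 + \frac{\frac{17}{3} + \left(- \frac{117}{75} + \frac{645}{-206}\right)}{1157 + 126} = -2534821 + \frac{\frac{17}{3} + \left(\left(-117\right) \frac{1}{75} + 645 \left(- \frac{1}{206}\right)\right)}{1283} = -2534821 + \frac{\frac{17}{3} - \frac{24159}{5150}}{1283} = -2534821 + \frac{1}{1283} \cdot \frac{15073}{15450} = -2534821 + \frac{15073}{19822350} = - \frac{50246109034277}{19822350}$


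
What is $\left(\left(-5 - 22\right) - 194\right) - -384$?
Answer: $163$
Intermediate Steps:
$\left(\left(-5 - 22\right) - 194\right) - -384 = \left(\left(-5 - 22\right) - 194\right) + 384 = \left(-27 - 194\right) + 384 = -221 + 384 = 163$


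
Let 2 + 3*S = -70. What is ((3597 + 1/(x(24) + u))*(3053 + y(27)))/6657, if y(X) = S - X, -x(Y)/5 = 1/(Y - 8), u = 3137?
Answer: 541929010310/334094859 ≈ 1622.1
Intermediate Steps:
S = -24 (S = -⅔ + (⅓)*(-70) = -⅔ - 70/3 = -24)
x(Y) = -5/(-8 + Y) (x(Y) = -5/(Y - 8) = -5/(-8 + Y))
y(X) = -24 - X
((3597 + 1/(x(24) + u))*(3053 + y(27)))/6657 = ((3597 + 1/(-5/(-8 + 24) + 3137))*(3053 + (-24 - 1*27)))/6657 = ((3597 + 1/(-5/16 + 3137))*(3053 + (-24 - 27)))*(1/6657) = ((3597 + 1/(-5*1/16 + 3137))*(3053 - 51))*(1/6657) = ((3597 + 1/(-5/16 + 3137))*3002)*(1/6657) = ((3597 + 1/(50187/16))*3002)*(1/6657) = ((3597 + 16/50187)*3002)*(1/6657) = ((180522655/50187)*3002)*(1/6657) = (541929010310/50187)*(1/6657) = 541929010310/334094859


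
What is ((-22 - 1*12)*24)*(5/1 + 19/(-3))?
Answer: 1088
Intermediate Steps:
((-22 - 1*12)*24)*(5/1 + 19/(-3)) = ((-22 - 12)*24)*(5*1 + 19*(-⅓)) = (-34*24)*(5 - 19/3) = -816*(-4/3) = 1088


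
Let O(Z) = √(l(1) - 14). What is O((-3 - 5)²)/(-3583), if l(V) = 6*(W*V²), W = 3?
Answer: -2/3583 ≈ -0.00055819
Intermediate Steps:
l(V) = 18*V² (l(V) = 6*(3*V²) = 18*V²)
O(Z) = 2 (O(Z) = √(18*1² - 14) = √(18*1 - 14) = √(18 - 14) = √4 = 2)
O((-3 - 5)²)/(-3583) = 2/(-3583) = 2*(-1/3583) = -2/3583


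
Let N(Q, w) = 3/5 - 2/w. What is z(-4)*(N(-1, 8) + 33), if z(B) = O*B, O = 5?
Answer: -667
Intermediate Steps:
N(Q, w) = 3/5 - 2/w (N(Q, w) = 3*(1/5) - 2/w = 3/5 - 2/w)
z(B) = 5*B
z(-4)*(N(-1, 8) + 33) = (5*(-4))*((3/5 - 2/8) + 33) = -20*((3/5 - 2*1/8) + 33) = -20*((3/5 - 1/4) + 33) = -20*(7/20 + 33) = -20*667/20 = -667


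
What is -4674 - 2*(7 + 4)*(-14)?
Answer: -4366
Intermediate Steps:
-4674 - 2*(7 + 4)*(-14) = -4674 - 2*11*(-14) = -4674 - 22*(-14) = -4674 - 1*(-308) = -4674 + 308 = -4366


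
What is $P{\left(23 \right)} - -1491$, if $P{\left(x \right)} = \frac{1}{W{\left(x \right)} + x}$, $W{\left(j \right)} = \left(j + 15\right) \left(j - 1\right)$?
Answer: $\frac{1280770}{859} \approx 1491.0$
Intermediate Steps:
$W{\left(j \right)} = \left(-1 + j\right) \left(15 + j\right)$ ($W{\left(j \right)} = \left(15 + j\right) \left(-1 + j\right) = \left(-1 + j\right) \left(15 + j\right)$)
$P{\left(x \right)} = \frac{1}{-15 + x^{2} + 15 x}$ ($P{\left(x \right)} = \frac{1}{\left(-15 + x^{2} + 14 x\right) + x} = \frac{1}{-15 + x^{2} + 15 x}$)
$P{\left(23 \right)} - -1491 = \frac{1}{-15 + 23^{2} + 15 \cdot 23} - -1491 = \frac{1}{-15 + 529 + 345} + 1491 = \frac{1}{859} + 1491 = \frac{1280770}{859}$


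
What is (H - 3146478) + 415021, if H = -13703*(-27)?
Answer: -2361476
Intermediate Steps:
H = 369981
(H - 3146478) + 415021 = (369981 - 3146478) + 415021 = -2776497 + 415021 = -2361476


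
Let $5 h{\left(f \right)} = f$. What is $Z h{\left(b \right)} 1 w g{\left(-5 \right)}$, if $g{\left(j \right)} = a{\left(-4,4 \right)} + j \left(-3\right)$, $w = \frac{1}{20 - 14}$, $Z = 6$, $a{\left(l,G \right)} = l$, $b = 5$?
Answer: $11$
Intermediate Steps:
$h{\left(f \right)} = \frac{f}{5}$
$w = \frac{1}{6} \approx 0.16667$
$g{\left(j \right)} = -4 - 3 j$ ($g{\left(j \right)} = -4 + j \left(-3\right) = -4 - 3 j$)
$Z h{\left(b \right)} 1 w g{\left(-5 \right)} = 6 \cdot \frac{1}{5} \cdot 5 \cdot 1 \cdot \frac{1}{6} \left(-4 - -15\right) = 6 \cdot 1 \cdot 1 \cdot \frac{1}{6} \left(-4 + 15\right) = 6 \cdot 1 \cdot \frac{1}{6} \cdot 11 = 6 \cdot \frac{1}{6} \cdot 11 = 1 \cdot 11 = 11$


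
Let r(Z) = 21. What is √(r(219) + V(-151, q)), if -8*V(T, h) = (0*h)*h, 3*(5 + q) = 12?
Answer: √21 ≈ 4.5826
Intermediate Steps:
q = -1 (q = -5 + (⅓)*12 = -5 + 4 = -1)
V(T, h) = 0 (V(T, h) = -0*h*h/8 = -0*h = -⅛*0 = 0)
√(r(219) + V(-151, q)) = √(21 + 0) = √21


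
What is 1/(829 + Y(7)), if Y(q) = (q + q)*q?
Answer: 1/927 ≈ 0.0010787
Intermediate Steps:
Y(q) = 2*q² (Y(q) = (2*q)*q = 2*q²)
1/(829 + Y(7)) = 1/(829 + 2*7²) = 1/(829 + 2*49) = 1/(829 + 98) = 1/927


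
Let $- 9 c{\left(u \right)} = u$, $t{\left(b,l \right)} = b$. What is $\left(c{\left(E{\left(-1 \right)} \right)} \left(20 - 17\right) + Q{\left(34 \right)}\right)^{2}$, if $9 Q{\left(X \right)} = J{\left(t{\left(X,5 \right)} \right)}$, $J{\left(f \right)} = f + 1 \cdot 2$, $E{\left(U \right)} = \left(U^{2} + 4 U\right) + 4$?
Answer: $\frac{121}{9} \approx 13.444$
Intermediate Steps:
$E{\left(U \right)} = 4 + U^{2} + 4 U$
$c{\left(u \right)} = - \frac{u}{9}$
$J{\left(f \right)} = 2 + f$ ($J{\left(f \right)} = f + 2 = 2 + f$)
$Q{\left(X \right)} = \frac{2}{9} + \frac{X}{9}$ ($Q{\left(X \right)} = \frac{2 + X}{9} = \frac{2}{9} + \frac{X}{9}$)
$\left(c{\left(E{\left(-1 \right)} \right)} \left(20 - 17\right) + Q{\left(34 \right)}\right)^{2} = \left(- \frac{4 + \left(-1\right)^{2} + 4 \left(-1\right)}{9} \left(20 - 17\right) + \left(\frac{2}{9} + \frac{1}{9} \cdot 34\right)\right)^{2} = \left(- \frac{4 + 1 - 4}{9} \cdot 3 + \left(\frac{2}{9} + \frac{34}{9}\right)\right)^{2} = \left(\left(- \frac{1}{9}\right) 1 \cdot 3 + 4\right)^{2} = \left(\left(- \frac{1}{9}\right) 3 + 4\right)^{2} = \left(- \frac{1}{3} + 4\right)^{2} = \left(\frac{11}{3}\right)^{2} = \frac{121}{9}$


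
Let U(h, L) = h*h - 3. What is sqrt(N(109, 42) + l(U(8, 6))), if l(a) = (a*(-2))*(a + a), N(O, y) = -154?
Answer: I*sqrt(15038) ≈ 122.63*I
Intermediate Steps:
U(h, L) = -3 + h**2 (U(h, L) = h**2 - 3 = -3 + h**2)
l(a) = -4*a**2 (l(a) = (-2*a)*(2*a) = -4*a**2)
sqrt(N(109, 42) + l(U(8, 6))) = sqrt(-154 - 4*(-3 + 8**2)**2) = sqrt(-154 - 4*(-3 + 64)**2) = sqrt(-154 - 4*61**2) = sqrt(-154 - 4*3721) = sqrt(-154 - 14884) = sqrt(-15038) = I*sqrt(15038)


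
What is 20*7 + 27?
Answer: 167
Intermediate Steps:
20*7 + 27 = 140 + 27 = 167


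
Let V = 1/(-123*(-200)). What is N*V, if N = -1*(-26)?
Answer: 13/12300 ≈ 0.0010569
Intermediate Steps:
N = 26
V = 1/24600 (V = -1/123*(-1/200) = 1/24600 ≈ 4.0650e-5)
N*V = 26*(1/24600) = 13/12300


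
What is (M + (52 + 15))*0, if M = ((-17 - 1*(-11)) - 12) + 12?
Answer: 0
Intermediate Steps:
M = -6 (M = ((-17 + 11) - 12) + 12 = (-6 - 12) + 12 = -18 + 12 = -6)
(M + (52 + 15))*0 = (-6 + (52 + 15))*0 = (-6 + 67)*0 = 61*0 = 0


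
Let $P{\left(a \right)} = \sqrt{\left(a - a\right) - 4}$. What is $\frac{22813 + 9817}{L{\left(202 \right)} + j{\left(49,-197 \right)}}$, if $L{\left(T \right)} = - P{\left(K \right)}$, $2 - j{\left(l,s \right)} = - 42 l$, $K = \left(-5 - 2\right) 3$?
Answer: $\frac{16804450}{1060901} + \frac{16315 i}{1060901} \approx 15.84 + 0.015378 i$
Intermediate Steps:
$K = -21$ ($K = \left(-7\right) 3 = -21$)
$j{\left(l,s \right)} = 2 + 42 l$ ($j{\left(l,s \right)} = 2 - - 42 l = 2 + 42 l$)
$P{\left(a \right)} = 2 i$ ($P{\left(a \right)} = \sqrt{0 - 4} = \sqrt{-4} = 2 i$)
$L{\left(T \right)} = - 2 i$
$\frac{22813 + 9817}{L{\left(202 \right)} + j{\left(49,-197 \right)}} = \frac{22813 + 9817}{- 2 i + \left(2 + 42 \cdot 49\right)} = \frac{32630}{- 2 i + \left(2 + 2058\right)} = \frac{32630}{- 2 i + 2060} = \frac{32630}{2060 - 2 i} = 32630 \frac{2060 + 2 i}{4243604} = \frac{16315 \left(2060 + 2 i\right)}{2121802}$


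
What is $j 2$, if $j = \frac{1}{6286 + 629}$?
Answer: $\frac{2}{6915} \approx 0.00028923$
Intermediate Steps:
$j = \frac{1}{6915} \approx 0.00014461$
$j 2 = \frac{1}{6915} \cdot 2 = \frac{2}{6915}$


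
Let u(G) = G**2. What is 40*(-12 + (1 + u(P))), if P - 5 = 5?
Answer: 3560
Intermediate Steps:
P = 10 (P = 5 + 5 = 10)
40*(-12 + (1 + u(P))) = 40*(-12 + (1 + 10**2)) = 40*(-12 + (1 + 100)) = 40*(-12 + 101) = 40*89 = 3560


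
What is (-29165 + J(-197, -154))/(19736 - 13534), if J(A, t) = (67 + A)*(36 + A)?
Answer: -8235/6202 ≈ -1.3278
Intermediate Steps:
J(A, t) = (36 + A)*(67 + A)
(-29165 + J(-197, -154))/(19736 - 13534) = (-29165 + (2412 + (-197)**2 + 103*(-197)))/(19736 - 13534) = (-29165 + (2412 + 38809 - 20291))/6202 = (-29165 + 20930)*(1/6202) = -8235*1/6202 = -8235/6202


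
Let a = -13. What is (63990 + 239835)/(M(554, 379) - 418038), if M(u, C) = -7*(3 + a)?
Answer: -303825/417968 ≈ -0.72691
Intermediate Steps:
M(u, C) = 70 (M(u, C) = -7*(3 - 13) = -7*(-10) = 70)
(63990 + 239835)/(M(554, 379) - 418038) = (63990 + 239835)/(70 - 418038) = 303825/(-417968) = 303825*(-1/417968) = -303825/417968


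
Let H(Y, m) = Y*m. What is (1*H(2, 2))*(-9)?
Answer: -36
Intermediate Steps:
(1*H(2, 2))*(-9) = (1*(2*2))*(-9) = (1*4)*(-9) = 4*(-9) = -36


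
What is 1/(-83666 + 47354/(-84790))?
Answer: -42395/3547043747 ≈ -1.1952e-5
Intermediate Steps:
1/(-83666 + 47354/(-84790)) = 1/(-83666 + 47354*(-1/84790)) = 1/(-83666 - 23677/42395) = 1/(-3547043747/42395) = -42395/3547043747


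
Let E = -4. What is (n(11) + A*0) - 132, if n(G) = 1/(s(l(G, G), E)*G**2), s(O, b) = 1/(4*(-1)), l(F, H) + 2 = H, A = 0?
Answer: -15976/121 ≈ -132.03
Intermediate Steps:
l(F, H) = -2 + H
s(O, b) = -1/4 (s(O, b) = (1/4)*(-1) = -1/4)
n(G) = -4/G**2 (n(G) = 1/(-G**2/4) = -4/G**2)
(n(11) + A*0) - 132 = (-4/11**2 + 0*0) - 132 = (-4*1/121 + 0) - 132 = (-4/121 + 0) - 132 = -4/121 - 132 = -15976/121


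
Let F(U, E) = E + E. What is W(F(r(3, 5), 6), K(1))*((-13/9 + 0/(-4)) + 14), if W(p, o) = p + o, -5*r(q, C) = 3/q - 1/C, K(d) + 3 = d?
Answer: 1130/9 ≈ 125.56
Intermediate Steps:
K(d) = -3 + d
r(q, C) = -3/(5*q) + 1/(5*C) (r(q, C) = -(3/q - 1/C)/5 = -(-1/C + 3/q)/5 = -3/(5*q) + 1/(5*C))
F(U, E) = 2*E
W(p, o) = o + p
W(F(r(3, 5), 6), K(1))*((-13/9 + 0/(-4)) + 14) = ((-3 + 1) + 2*6)*((-13/9 + 0/(-4)) + 14) = (-2 + 12)*((-13*⅑ + 0*(-¼)) + 14) = 10*((-13/9 + 0) + 14) = 10*(-13/9 + 14) = 10*(113/9) = 1130/9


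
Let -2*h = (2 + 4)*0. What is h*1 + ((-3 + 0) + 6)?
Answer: 3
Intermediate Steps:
h = 0 (h = -(2 + 4)*0/2 = -3*0 = -½*0 = 0)
h*1 + ((-3 + 0) + 6) = 0*1 + ((-3 + 0) + 6) = 0 + (-3 + 6) = 0 + 3 = 3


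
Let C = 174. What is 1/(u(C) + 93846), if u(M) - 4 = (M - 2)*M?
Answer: 1/123778 ≈ 8.0790e-6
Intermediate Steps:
u(M) = 4 + M*(-2 + M) (u(M) = 4 + (M - 2)*M = 4 + (-2 + M)*M = 4 + M*(-2 + M))
1/(u(C) + 93846) = 1/((4 + 174² - 2*174) + 93846) = 1/((4 + 30276 - 348) + 93846) = 1/(29932 + 93846) = 1/123778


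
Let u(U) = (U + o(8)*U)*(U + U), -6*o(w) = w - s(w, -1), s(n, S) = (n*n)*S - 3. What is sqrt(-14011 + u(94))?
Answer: I*sqrt(217239) ≈ 466.09*I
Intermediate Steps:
s(n, S) = -3 + S*n**2 (s(n, S) = n**2*S - 3 = S*n**2 - 3 = -3 + S*n**2)
o(w) = -1/2 - w/6 - w**2/6 (o(w) = -(w - (-3 - w**2))/6 = -(w + (3 + w**2))/6 = -(3 + w + w**2)/6 = -1/2 - w/6 - w**2/6)
u(U) = -23*U**2 (u(U) = (U + (-1/2 - 1/6*8 - 1/6*8**2)*U)*(U + U) = (U + (-1/2 - 4/3 - 1/6*64)*U)*(2*U) = (U + (-1/2 - 4/3 - 32/3)*U)*(2*U) = (U - 25*U/2)*(2*U) = (-23*U/2)*(2*U) = -23*U**2)
sqrt(-14011 + u(94)) = sqrt(-14011 - 23*94**2) = sqrt(-14011 - 23*8836) = sqrt(-14011 - 203228) = sqrt(-217239) = I*sqrt(217239)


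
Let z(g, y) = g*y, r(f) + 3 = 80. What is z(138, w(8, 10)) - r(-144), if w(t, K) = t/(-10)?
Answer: -937/5 ≈ -187.40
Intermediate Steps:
w(t, K) = -t/10 (w(t, K) = t*(-1/10) = -t/10)
r(f) = 77 (r(f) = -3 + 80 = 77)
z(138, w(8, 10)) - r(-144) = 138*(-1/10*8) - 1*77 = 138*(-4/5) - 77 = -552/5 - 77 = -937/5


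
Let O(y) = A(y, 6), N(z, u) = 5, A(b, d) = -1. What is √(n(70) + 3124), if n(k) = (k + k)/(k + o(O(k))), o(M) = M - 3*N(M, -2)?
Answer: √253254/9 ≈ 55.916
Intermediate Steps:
O(y) = -1
o(M) = -15 + M (o(M) = M - 3*5 = M - 15 = -15 + M)
n(k) = 2*k/(-16 + k) (n(k) = (k + k)/(k + (-15 - 1)) = (2*k)/(k - 16) = (2*k)/(-16 + k) = 2*k/(-16 + k))
√(n(70) + 3124) = √(2*70/(-16 + 70) + 3124) = √(2*70/54 + 3124) = √(2*70*(1/54) + 3124) = √(70/27 + 3124) = √(84418/27) = √253254/9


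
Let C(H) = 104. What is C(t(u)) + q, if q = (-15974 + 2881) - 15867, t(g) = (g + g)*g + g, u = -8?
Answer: -28856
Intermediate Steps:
t(g) = g + 2*g² (t(g) = (2*g)*g + g = 2*g² + g = g + 2*g²)
q = -28960 (q = -13093 - 15867 = -28960)
C(t(u)) + q = 104 - 28960 = -28856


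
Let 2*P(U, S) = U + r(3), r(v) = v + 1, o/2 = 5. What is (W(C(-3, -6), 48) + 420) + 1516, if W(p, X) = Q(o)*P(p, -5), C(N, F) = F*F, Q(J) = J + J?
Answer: 2336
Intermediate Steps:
o = 10 (o = 2*5 = 10)
r(v) = 1 + v
P(U, S) = 2 + U/2 (P(U, S) = (U + (1 + 3))/2 = (U + 4)/2 = (4 + U)/2 = 2 + U/2)
Q(J) = 2*J
C(N, F) = F²
W(p, X) = 40 + 10*p (W(p, X) = (2*10)*(2 + p/2) = 20*(2 + p/2) = 40 + 10*p)
(W(C(-3, -6), 48) + 420) + 1516 = ((40 + 10*(-6)²) + 420) + 1516 = ((40 + 10*36) + 420) + 1516 = ((40 + 360) + 420) + 1516 = (400 + 420) + 1516 = 820 + 1516 = 2336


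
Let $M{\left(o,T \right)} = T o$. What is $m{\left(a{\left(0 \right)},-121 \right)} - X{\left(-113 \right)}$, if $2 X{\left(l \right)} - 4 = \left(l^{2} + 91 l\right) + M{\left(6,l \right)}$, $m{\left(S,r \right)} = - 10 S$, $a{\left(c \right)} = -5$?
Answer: $-856$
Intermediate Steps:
$X{\left(l \right)} = 2 + \frac{l^{2}}{2} + \frac{97 l}{2}$ ($X{\left(l \right)} = 2 + \frac{\left(l^{2} + 91 l\right) + l 6}{2} = 2 + \frac{\left(l^{2} + 91 l\right) + 6 l}{2} = 2 + \frac{l^{2} + 97 l}{2} = 2 + \left(\frac{l^{2}}{2} + \frac{97 l}{2}\right) = 2 + \frac{l^{2}}{2} + \frac{97 l}{2}$)
$m{\left(a{\left(0 \right)},-121 \right)} - X{\left(-113 \right)} = \left(-10\right) \left(-5\right) - \left(2 + \frac{\left(-113\right)^{2}}{2} + \frac{97}{2} \left(-113\right)\right) = 50 - \left(2 + \frac{1}{2} \cdot 12769 - \frac{10961}{2}\right) = 50 - \left(2 + \frac{12769}{2} - \frac{10961}{2}\right) = 50 - 906 = -856$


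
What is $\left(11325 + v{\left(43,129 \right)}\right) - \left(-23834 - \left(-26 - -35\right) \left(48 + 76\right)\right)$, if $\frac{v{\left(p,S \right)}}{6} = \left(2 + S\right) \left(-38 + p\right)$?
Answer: $40205$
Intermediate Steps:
$v{\left(p,S \right)} = 6 \left(-38 + p\right) \left(2 + S\right)$ ($v{\left(p,S \right)} = 6 \left(2 + S\right) \left(-38 + p\right) = 6 \left(-38 + p\right) \left(2 + S\right)$)
$\left(11325 + v{\left(43,129 \right)}\right) - \left(-23834 - \left(-26 - -35\right) \left(48 + 76\right)\right) = \left(11325 + \left(-456 - 29412 + 12 \cdot 43 + 6 \cdot 129 \cdot 43\right)\right) - \left(-23834 - \left(-26 - -35\right) \left(48 + 76\right)\right) = \left(11325 + \left(-456 - 29412 + 516 + 33282\right)\right) - \left(-23834 - \left(-26 + 35\right) 124\right) = \left(11325 + 3930\right) - \left(-23834 - 9 \cdot 124\right) = 15255 - \left(-23834 - 1116\right) = 15255 - -24950 = 15255 + 24950 = 40205$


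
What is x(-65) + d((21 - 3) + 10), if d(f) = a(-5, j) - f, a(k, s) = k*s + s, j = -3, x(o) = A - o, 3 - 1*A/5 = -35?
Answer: 239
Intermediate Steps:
A = 190 (A = 15 - 5*(-35) = 15 + 175 = 190)
x(o) = 190 - o
a(k, s) = s + k*s
d(f) = 12 - f (d(f) = -3*(1 - 5) - f = -3*(-4) - f = 12 - f)
x(-65) + d((21 - 3) + 10) = (190 - 1*(-65)) + (12 - ((21 - 3) + 10)) = (190 + 65) + (12 - (18 + 10)) = 255 + (12 - 1*28) = 255 + (12 - 28) = 255 - 16 = 239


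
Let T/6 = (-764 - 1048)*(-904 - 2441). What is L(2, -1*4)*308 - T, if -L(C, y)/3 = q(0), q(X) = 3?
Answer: -36369612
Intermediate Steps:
L(C, y) = -9 (L(C, y) = -3*3 = -9)
T = 36366840 (T = 6*((-764 - 1048)*(-904 - 2441)) = 6*(-1812*(-3345)) = 6*6061140 = 36366840)
L(2, -1*4)*308 - T = -9*308 - 1*36366840 = -2772 - 36366840 = -36369612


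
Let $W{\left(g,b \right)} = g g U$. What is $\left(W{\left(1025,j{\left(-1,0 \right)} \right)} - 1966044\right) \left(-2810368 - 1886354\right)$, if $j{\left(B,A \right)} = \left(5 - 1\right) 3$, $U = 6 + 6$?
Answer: $-49979960507232$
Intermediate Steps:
$U = 12$
$j{\left(B,A \right)} = 12$ ($j{\left(B,A \right)} = 4 \cdot 3 = 12$)
$W{\left(g,b \right)} = 12 g^{2}$ ($W{\left(g,b \right)} = g g 12 = g^{2} \cdot 12 = 12 g^{2}$)
$\left(W{\left(1025,j{\left(-1,0 \right)} \right)} - 1966044\right) \left(-2810368 - 1886354\right) = \left(12 \cdot 1025^{2} - 1966044\right) \left(-2810368 - 1886354\right) = \left(12 \cdot 1050625 - 1966044\right) \left(-4696722\right) = \left(12607500 - 1966044\right) \left(-4696722\right) = 10641456 \left(-4696722\right) = -49979960507232$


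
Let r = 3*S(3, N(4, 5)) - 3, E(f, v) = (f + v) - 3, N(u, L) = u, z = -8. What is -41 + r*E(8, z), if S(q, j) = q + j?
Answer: -95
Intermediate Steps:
E(f, v) = -3 + f + v
S(q, j) = j + q
r = 18 (r = 3*(4 + 3) - 3 = 3*7 - 3 = 21 - 3 = 18)
-41 + r*E(8, z) = -41 + 18*(-3 + 8 - 8) = -41 + 18*(-3) = -41 - 54 = -95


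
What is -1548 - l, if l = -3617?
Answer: 2069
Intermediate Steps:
-1548 - l = -1548 - 1*(-3617) = -1548 + 3617 = 2069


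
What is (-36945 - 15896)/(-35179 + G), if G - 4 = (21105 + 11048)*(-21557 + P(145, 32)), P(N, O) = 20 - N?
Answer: 52841/697176521 ≈ 7.5793e-5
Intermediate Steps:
G = -697141342 (G = 4 + (21105 + 11048)*(-21557 + (20 - 1*145)) = 4 + 32153*(-21557 + (20 - 145)) = 4 + 32153*(-21557 - 125) = 4 + 32153*(-21682) = 4 - 697141346 = -697141342)
(-36945 - 15896)/(-35179 + G) = (-36945 - 15896)/(-35179 - 697141342) = -52841/(-697176521) = -52841*(-1/697176521) = 52841/697176521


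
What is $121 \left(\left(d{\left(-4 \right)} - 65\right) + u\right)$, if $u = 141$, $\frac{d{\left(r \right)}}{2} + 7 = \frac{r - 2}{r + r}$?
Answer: $\frac{15367}{2} \approx 7683.5$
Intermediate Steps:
$d{\left(r \right)} = -14 + \frac{-2 + r}{r}$ ($d{\left(r \right)} = -14 + 2 \frac{r - 2}{r + r} = -14 + 2 \frac{-2 + r}{2 r} = -14 + \frac{-2 + r}{r}$)
$121 \left(\left(d{\left(-4 \right)} - 65\right) + u\right) = 121 \left(\left(\left(-13 - \frac{2}{-4}\right) - 65\right) + 141\right) = 121 \left(\left(\left(-13 - - \frac{1}{2}\right) - 65\right) + 141\right) = 121 \left(\left(\left(-13 + \frac{1}{2}\right) - 65\right) + 141\right) = 121 \left(\left(- \frac{25}{2} - 65\right) + 141\right) = 121 \left(- \frac{155}{2} + 141\right) = 121 \cdot \frac{127}{2} = \frac{15367}{2}$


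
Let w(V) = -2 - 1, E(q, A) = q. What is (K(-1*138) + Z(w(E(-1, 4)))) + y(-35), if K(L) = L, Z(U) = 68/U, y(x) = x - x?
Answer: -482/3 ≈ -160.67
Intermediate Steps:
w(V) = -3
y(x) = 0
(K(-1*138) + Z(w(E(-1, 4)))) + y(-35) = (-1*138 + 68/(-3)) + 0 = (-138 + 68*(-⅓)) + 0 = (-138 - 68/3) + 0 = -482/3 + 0 = -482/3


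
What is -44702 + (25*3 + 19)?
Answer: -44608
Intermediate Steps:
-44702 + (25*3 + 19) = -44702 + (75 + 19) = -44702 + 94 = -44608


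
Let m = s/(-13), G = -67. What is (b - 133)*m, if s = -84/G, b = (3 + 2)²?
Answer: 9072/871 ≈ 10.416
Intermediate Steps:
b = 25 (b = 5² = 25)
s = 84/67 (s = -84/(-67) = -84*(-1/67) = 84/67 ≈ 1.2537)
m = -84/871 (m = (84/67)/(-13) = (84/67)*(-1/13) = -84/871 ≈ -0.096441)
(b - 133)*m = (25 - 133)*(-84/871) = -108*(-84/871) = 9072/871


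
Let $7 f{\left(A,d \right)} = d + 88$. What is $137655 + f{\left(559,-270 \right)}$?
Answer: $137629$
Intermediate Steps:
$f{\left(A,d \right)} = \frac{88}{7} + \frac{d}{7}$ ($f{\left(A,d \right)} = \frac{d + 88}{7} = \frac{88 + d}{7} = \frac{88}{7} + \frac{d}{7}$)
$137655 + f{\left(559,-270 \right)} = 137655 + \left(\frac{88}{7} + \frac{1}{7} \left(-270\right)\right) = 137655 + \left(\frac{88}{7} - \frac{270}{7}\right) = 137655 - 26 = 137629$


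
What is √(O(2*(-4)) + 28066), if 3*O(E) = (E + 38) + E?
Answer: 2*√63165/3 ≈ 167.55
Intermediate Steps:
O(E) = 38/3 + 2*E/3 (O(E) = ((E + 38) + E)/3 = ((38 + E) + E)/3 = (38 + 2*E)/3 = 38/3 + 2*E/3)
√(O(2*(-4)) + 28066) = √((38/3 + 2*(2*(-4))/3) + 28066) = √((38/3 + (⅔)*(-8)) + 28066) = √((38/3 - 16/3) + 28066) = √(22/3 + 28066) = √(84220/3) = 2*√63165/3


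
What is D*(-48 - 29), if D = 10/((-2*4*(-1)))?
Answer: -385/4 ≈ -96.250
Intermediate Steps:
D = 5/4 (D = 10/((-8*(-1))) = 10/8 = 10*(⅛) = 5/4 ≈ 1.2500)
D*(-48 - 29) = 5*(-48 - 29)/4 = (5/4)*(-77) = -385/4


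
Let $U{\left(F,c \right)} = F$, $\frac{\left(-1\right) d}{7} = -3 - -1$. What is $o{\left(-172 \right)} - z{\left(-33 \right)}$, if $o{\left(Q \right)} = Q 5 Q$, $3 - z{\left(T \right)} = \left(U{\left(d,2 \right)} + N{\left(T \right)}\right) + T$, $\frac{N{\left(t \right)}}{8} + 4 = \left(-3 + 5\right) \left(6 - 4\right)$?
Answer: $147898$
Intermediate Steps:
$d = 14$ ($d = - 7 \left(-3 - -1\right) = - 7 \left(-3 + 1\right) = \left(-7\right) \left(-2\right) = 14$)
$N{\left(t \right)} = 0$ ($N{\left(t \right)} = -32 + 8 \left(-3 + 5\right) \left(6 - 4\right) = -32 + 8 \cdot 2 \cdot 2 = -32 + 8 \cdot 4 = -32 + 32 = 0$)
$z{\left(T \right)} = -11 - T$ ($z{\left(T \right)} = 3 - \left(\left(14 + 0\right) + T\right) = 3 - \left(14 + T\right) = -11 - T$)
$o{\left(Q \right)} = 5 Q^{2}$ ($o{\left(Q \right)} = 5 Q Q = 5 Q^{2}$)
$o{\left(-172 \right)} - z{\left(-33 \right)} = 5 \left(-172\right)^{2} - \left(-11 - -33\right) = 5 \cdot 29584 - \left(-11 + 33\right) = 147920 - 22 = 147898$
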